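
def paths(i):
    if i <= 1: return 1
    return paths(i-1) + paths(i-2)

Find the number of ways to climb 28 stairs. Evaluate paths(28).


Building up from base cases:
paths(0) = 1
paths(1) = 1
paths(2) = paths(1) + paths(0) = 1 + 1 = 2
paths(3) = paths(2) + paths(1) = 2 + 1 = 3
paths(4) = paths(3) + paths(2) = 3 + 2 = 5
paths(5) = paths(4) + paths(3) = 5 + 3 = 8
paths(6) = paths(5) + paths(4) = 8 + 5 = 13
paths(7) = paths(6) + paths(5) = 13 + 8 = 21
paths(8) = paths(7) + paths(6) = 21 + 13 = 34
paths(9) = paths(8) + paths(7) = 34 + 21 = 55
paths(10) = paths(9) + paths(8) = 55 + 34 = 89
paths(11) = paths(10) + paths(9) = 89 + 55 = 144
paths(12) = paths(11) + paths(10) = 144 + 89 = 233
paths(13) = paths(12) + paths(11) = 233 + 144 = 377
paths(14) = paths(13) + paths(12) = 377 + 233 = 610
paths(15) = paths(14) + paths(13) = 610 + 377 = 987
paths(16) = paths(15) + paths(14) = 987 + 610 = 1597
paths(17) = paths(16) + paths(15) = 1597 + 987 = 2584
paths(18) = paths(17) + paths(16) = 2584 + 1597 = 4181
paths(19) = paths(18) + paths(17) = 4181 + 2584 = 6765
paths(20) = paths(19) + paths(18) = 6765 + 4181 = 10946
paths(21) = paths(20) + paths(19) = 10946 + 6765 = 17711
paths(22) = paths(21) + paths(20) = 17711 + 10946 = 28657
paths(23) = paths(22) + paths(21) = 28657 + 17711 = 46368
paths(24) = paths(23) + paths(22) = 46368 + 28657 = 75025
paths(25) = paths(24) + paths(23) = 75025 + 46368 = 121393
paths(26) = paths(25) + paths(24) = 121393 + 75025 = 196418
paths(27) = paths(26) + paths(25) = 196418 + 121393 = 317811
paths(28) = paths(27) + paths(26) = 317811 + 196418 = 514229

514229


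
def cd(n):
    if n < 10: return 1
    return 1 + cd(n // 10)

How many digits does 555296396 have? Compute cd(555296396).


cd(555296396) = 1 + cd(55529639)
cd(55529639) = 1 + cd(5552963)
cd(5552963) = 1 + cd(555296)
cd(555296) = 1 + cd(55529)
cd(55529) = 1 + cd(5552)
cd(5552) = 1 + cd(555)
cd(555) = 1 + cd(55)
cd(55) = 1 + cd(5)
cd(5) = 1  (base case: 5 < 10)
Unwinding: 1 + 1 + 1 + 1 + 1 + 1 + 1 + 1 + 1 = 9

9


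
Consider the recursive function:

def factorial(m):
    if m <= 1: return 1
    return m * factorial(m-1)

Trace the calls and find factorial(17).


factorial(17)
= 17 * factorial(16)
= 17 * 16 * factorial(15)
= 17 * 16 * 15 * factorial(14)
= 17 * 16 * 15 * 14 * factorial(13)
= 17 * 16 * 15 * 14 * 13 * factorial(12)
= 17 * 16 * 15 * 14 * 13 * 12 * factorial(11)
= 17 * 16 * 15 * 14 * 13 * 12 * 11 * factorial(10)
= 17 * 16 * 15 * 14 * 13 * 12 * 11 * 10 * factorial(9)
= 17 * 16 * 15 * 14 * 13 * 12 * 11 * 10 * 9 * factorial(8)
= 17 * 16 * 15 * 14 * 13 * 12 * 11 * 10 * 9 * 8 * factorial(7)
= 17 * 16 * 15 * 14 * 13 * 12 * 11 * 10 * 9 * 8 * 7 * factorial(6)
= 17 * 16 * 15 * 14 * 13 * 12 * 11 * 10 * 9 * 8 * 7 * 6 * factorial(5)
= 17 * 16 * 15 * 14 * 13 * 12 * 11 * 10 * 9 * 8 * 7 * 6 * 5 * factorial(4)
= 17 * 16 * 15 * 14 * 13 * 12 * 11 * 10 * 9 * 8 * 7 * 6 * 5 * 4 * factorial(3)
= 17 * 16 * 15 * 14 * 13 * 12 * 11 * 10 * 9 * 8 * 7 * 6 * 5 * 4 * 3 * factorial(2)
= 17 * 16 * 15 * 14 * 13 * 12 * 11 * 10 * 9 * 8 * 7 * 6 * 5 * 4 * 3 * 2 * factorial(1)
= 17 * 16 * 15 * 14 * 13 * 12 * 11 * 10 * 9 * 8 * 7 * 6 * 5 * 4 * 3 * 2 * 1
= 355687428096000

355687428096000


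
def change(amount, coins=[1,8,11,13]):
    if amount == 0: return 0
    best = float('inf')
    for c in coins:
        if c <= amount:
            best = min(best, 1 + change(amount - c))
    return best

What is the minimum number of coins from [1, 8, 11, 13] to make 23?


Building up with DP:
change(0) = 0
change(1) = min(1+change(0)=1+0=1) = 1
change(2) = min(1+change(1)=1+1=2) = 2
change(3) = min(1+change(2)=1+2=3) = 3
change(4) = min(1+change(3)=1+3=4) = 4
change(5) = min(1+change(4)=1+4=5) = 5
change(6) = min(1+change(5)=1+5=6) = 6
change(7) = min(1+change(6)=1+6=7) = 7
change(8) = min(1+change(7)=1+7=8, 1+change(0)=1+0=1) = 1
change(9) = min(1+change(8)=1+1=2, 1+change(1)=1+1=2) = 2
change(10) = min(1+change(9)=1+2=3, 1+change(2)=1+2=3) = 3
change(11) = min(1+change(10)=1+3=4, 1+change(3)=1+3=4, 1+change(0)=1+0=1) = 1
change(12) = min(1+change(11)=1+1=2, 1+change(4)=1+4=5, 1+change(1)=1+1=2) = 2
change(13) = min(1+change(12)=1+2=3, 1+change(5)=1+5=6, 1+change(2)=1+2=3, 1+change(0)=1+0=1) = 1
change(14) = min(1+change(13)=1+1=2, 1+change(6)=1+6=7, 1+change(3)=1+3=4, 1+change(1)=1+1=2) = 2
change(15) = min(1+change(14)=1+2=3, 1+change(7)=1+7=8, 1+change(4)=1+4=5, 1+change(2)=1+2=3) = 3
change(16) = min(1+change(15)=1+3=4, 1+change(8)=1+1=2, 1+change(5)=1+5=6, 1+change(3)=1+3=4) = 2
change(17) = min(1+change(16)=1+2=3, 1+change(9)=1+2=3, 1+change(6)=1+6=7, 1+change(4)=1+4=5) = 3
change(18) = min(1+change(17)=1+3=4, 1+change(10)=1+3=4, 1+change(7)=1+7=8, 1+change(5)=1+5=6) = 4
change(19) = min(1+change(18)=1+4=5, 1+change(11)=1+1=2, 1+change(8)=1+1=2, 1+change(6)=1+6=7) = 2
change(20) = min(1+change(19)=1+2=3, 1+change(12)=1+2=3, 1+change(9)=1+2=3, 1+change(7)=1+7=8) = 3
change(21) = min(1+change(20)=1+3=4, 1+change(13)=1+1=2, 1+change(10)=1+3=4, 1+change(8)=1+1=2) = 2
change(22) = min(1+change(21)=1+2=3, 1+change(14)=1+2=3, 1+change(11)=1+1=2, 1+change(9)=1+2=3) = 2
change(23) = min(1+change(22)=1+2=3, 1+change(15)=1+3=4, 1+change(12)=1+2=3, 1+change(10)=1+3=4) = 3

3


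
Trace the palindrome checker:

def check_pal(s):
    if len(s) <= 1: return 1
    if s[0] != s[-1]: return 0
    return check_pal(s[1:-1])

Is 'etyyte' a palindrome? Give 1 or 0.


check_pal('etyyte'): s[0]='e' == s[-1]='e' -> check check_pal('tyyt')
check_pal('tyyt'): s[0]='t' == s[-1]='t' -> check check_pal('yy')
check_pal('yy'): s[0]='y' == s[-1]='y' -> check check_pal('')
check_pal(''): len <= 1 -> return 1  (base case)
Result: 1 (palindrome)

1


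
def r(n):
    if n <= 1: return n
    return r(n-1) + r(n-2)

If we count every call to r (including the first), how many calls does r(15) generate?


Let C(n) = total calls for r(n)
C(0) = 1, C(1) = 1
C(2) = 1 + C(1) + C(0) = 1 + 1 + 1 = 3
C(3) = 1 + C(2) + C(1) = 1 + 3 + 1 = 5
C(4) = 1 + C(3) + C(2) = 1 + 5 + 3 = 9
C(5) = 1 + C(4) + C(3) = 1 + 9 + 5 = 15
C(6) = 1 + C(5) + C(4) = 1 + 15 + 9 = 25
C(7) = 1 + C(6) + C(5) = 1 + 25 + 15 = 41
C(8) = 1 + C(7) + C(6) = 1 + 41 + 25 = 67
C(9) = 1 + C(8) + C(7) = 1 + 67 + 41 = 109
C(10) = 1 + C(9) + C(8) = 1 + 109 + 67 = 177
C(11) = 1 + C(10) + C(9) = 1 + 177 + 109 = 287
C(12) = 1 + C(11) + C(10) = 1 + 287 + 177 = 465
C(13) = 1 + C(12) + C(11) = 1 + 465 + 287 = 753
C(14) = 1 + C(13) + C(12) = 1 + 753 + 465 = 1219
C(15) = 1 + C(14) + C(13) = 1 + 1219 + 753 = 1973

1973


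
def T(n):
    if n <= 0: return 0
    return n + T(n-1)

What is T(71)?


T(71)
= 71 + 70 + 69 + 68 + 67 + 66 + 65 + 64 + 63 + 62 + 61 + 60 + 59 + 58 + 57 + 56 + 55 + 54 + 53 + 52 + 51 + 50 + 49 + 48 + 47 + 46 + 45 + 44 + 43 + 42 + 41 + 40 + 39 + 38 + 37 + 36 + 35 + 34 + 33 + 32 + 31 + 30 + 29 + 28 + 27 + 26 + 25 + 24 + 23 + 22 + 21 + 20 + 19 + 18 + 17 + 16 + 15 + 14 + 13 + 12 + 11 + 10 + 9 + 8 + 7 + 6 + 5 + 4 + 3 + 2 + 1 + T(0)
= 71 + 70 + 69 + 68 + 67 + 66 + 65 + 64 + 63 + 62 + 61 + 60 + 59 + 58 + 57 + 56 + 55 + 54 + 53 + 52 + 51 + 50 + 49 + 48 + 47 + 46 + 45 + 44 + 43 + 42 + 41 + 40 + 39 + 38 + 37 + 36 + 35 + 34 + 33 + 32 + 31 + 30 + 29 + 28 + 27 + 26 + 25 + 24 + 23 + 22 + 21 + 20 + 19 + 18 + 17 + 16 + 15 + 14 + 13 + 12 + 11 + 10 + 9 + 8 + 7 + 6 + 5 + 4 + 3 + 2 + 1 + 0
= 2556

2556


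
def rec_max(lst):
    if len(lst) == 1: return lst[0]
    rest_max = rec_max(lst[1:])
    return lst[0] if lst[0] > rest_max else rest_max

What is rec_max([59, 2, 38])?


rec_max([59, 2, 38]): compare 59 with rec_max([2, 38])
rec_max([2, 38]): compare 2 with rec_max([38])
rec_max([38]) = 38  (base case)
Compare 2 with 38 -> 38
Compare 59 with 38 -> 59

59


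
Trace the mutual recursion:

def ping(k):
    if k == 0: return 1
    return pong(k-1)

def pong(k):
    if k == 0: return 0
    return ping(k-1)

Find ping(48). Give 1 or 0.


ping(48) = pong(47)
pong(47) = ping(46)
ping(46) = pong(45)
pong(45) = ping(44)
ping(44) = pong(43)
pong(43) = ping(42)
ping(42) = pong(41)
pong(41) = ping(40)
ping(40) = pong(39)
pong(39) = ping(38)
ping(38) = pong(37)
pong(37) = ping(36)
ping(36) = pong(35)
pong(35) = ping(34)
ping(34) = pong(33)
pong(33) = ping(32)
ping(32) = pong(31)
pong(31) = ping(30)
ping(30) = pong(29)
pong(29) = ping(28)
ping(28) = pong(27)
pong(27) = ping(26)
ping(26) = pong(25)
pong(25) = ping(24)
ping(24) = pong(23)
pong(23) = ping(22)
ping(22) = pong(21)
pong(21) = ping(20)
ping(20) = pong(19)
pong(19) = ping(18)
ping(18) = pong(17)
pong(17) = ping(16)
ping(16) = pong(15)
pong(15) = ping(14)
ping(14) = pong(13)
pong(13) = ping(12)
ping(12) = pong(11)
pong(11) = ping(10)
ping(10) = pong(9)
pong(9) = ping(8)
ping(8) = pong(7)
pong(7) = ping(6)
ping(6) = pong(5)
pong(5) = ping(4)
ping(4) = pong(3)
pong(3) = ping(2)
ping(2) = pong(1)
pong(1) = ping(0)
ping(0) = 1  (base case)
Result: 1

1


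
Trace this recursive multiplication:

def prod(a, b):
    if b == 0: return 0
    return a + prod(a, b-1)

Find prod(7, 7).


prod(7, 7) = 7 + prod(7, 6)
prod(7, 6) = 7 + prod(7, 5)
prod(7, 5) = 7 + prod(7, 4)
prod(7, 4) = 7 + prod(7, 3)
prod(7, 3) = 7 + prod(7, 2)
prod(7, 2) = 7 + prod(7, 1)
prod(7, 1) = 7 + prod(7, 0)
prod(7, 0) = 0  (base case)
Total: 7 + 7 + 7 + 7 + 7 + 7 + 7 + 0 = 49

49


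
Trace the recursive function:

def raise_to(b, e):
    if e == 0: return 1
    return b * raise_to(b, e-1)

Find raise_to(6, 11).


raise_to(6, 11)
= 6 * raise_to(6, 10)
= 6 * 6 * raise_to(6, 9)
= 6 * 6 * 6 * raise_to(6, 8)
= 6 * 6 * 6 * 6 * raise_to(6, 7)
= 6 * 6 * 6 * 6 * 6 * raise_to(6, 6)
= 6 * 6 * 6 * 6 * 6 * 6 * raise_to(6, 5)
= 6 * 6 * 6 * 6 * 6 * 6 * 6 * raise_to(6, 4)
= 6 * 6 * 6 * 6 * 6 * 6 * 6 * 6 * raise_to(6, 3)
= 6 * 6 * 6 * 6 * 6 * 6 * 6 * 6 * 6 * raise_to(6, 2)
= 6 * 6 * 6 * 6 * 6 * 6 * 6 * 6 * 6 * 6 * raise_to(6, 1)
= 6 * 6 * 6 * 6 * 6 * 6 * 6 * 6 * 6 * 6 * 6 * raise_to(6, 0)
= 6 * 6 * 6 * 6 * 6 * 6 * 6 * 6 * 6 * 6 * 6 * 1
= 362797056

362797056


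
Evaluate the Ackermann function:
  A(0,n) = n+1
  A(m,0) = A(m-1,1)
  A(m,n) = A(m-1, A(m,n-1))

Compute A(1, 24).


A(1, 24) = A(0, A(1, 23))
  A(1, 23) = A(0, A(1, 22))
    A(1, 22) = A(0, A(1, 21))
      A(1, 21) = A(0, A(1, 20))
        A(1, 20) = A(0, A(1, 19))
          A(1, 19) = A(0, A(1, 18))
          A(1, 18) = A(0, A(1, 17))
          A(1, 17) = A(0, A(1, 16))
          A(1, 16) = A(0, A(1, 15))
          A(1, 15) = A(0, A(1, 14))
          A(1, 14) = A(0, A(1, 13))
          A(1, 13) = A(0, A(1, 12))
          A(1, 12) = A(0, A(1, 11))
          A(1, 11) = A(0, A(1, 10))
          A(1, 10) = A(0, A(1, 9))
          A(1, 9) = A(0, A(1, 8))
          A(1, 8) = A(0, A(1, 7))
          A(1, 7) = A(0, A(1, 6))
          A(1, 6) = A(0, A(1, 5))
          A(1, 5) = A(0, A(1, 4))
          A(1, 4) = A(0, A(1, 3))
          A(1, 3) = A(0, A(1, 2))
          A(1, 2) = A(0, A(1, 1))
          A(1, 1) = A(0, A(1, 0))
          A(1, 0) = A(0, 1)
... (trace truncated)
Result: A(1, 24) = 26

26


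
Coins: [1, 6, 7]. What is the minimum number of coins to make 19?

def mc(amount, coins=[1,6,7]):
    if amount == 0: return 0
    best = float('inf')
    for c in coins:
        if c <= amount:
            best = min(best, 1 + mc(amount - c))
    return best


Building up with DP:
mc(0) = 0
mc(1) = min(1+mc(0)=1+0=1) = 1
mc(2) = min(1+mc(1)=1+1=2) = 2
mc(3) = min(1+mc(2)=1+2=3) = 3
mc(4) = min(1+mc(3)=1+3=4) = 4
mc(5) = min(1+mc(4)=1+4=5) = 5
mc(6) = min(1+mc(5)=1+5=6, 1+mc(0)=1+0=1) = 1
mc(7) = min(1+mc(6)=1+1=2, 1+mc(1)=1+1=2, 1+mc(0)=1+0=1) = 1
mc(8) = min(1+mc(7)=1+1=2, 1+mc(2)=1+2=3, 1+mc(1)=1+1=2) = 2
mc(9) = min(1+mc(8)=1+2=3, 1+mc(3)=1+3=4, 1+mc(2)=1+2=3) = 3
mc(10) = min(1+mc(9)=1+3=4, 1+mc(4)=1+4=5, 1+mc(3)=1+3=4) = 4
mc(11) = min(1+mc(10)=1+4=5, 1+mc(5)=1+5=6, 1+mc(4)=1+4=5) = 5
mc(12) = min(1+mc(11)=1+5=6, 1+mc(6)=1+1=2, 1+mc(5)=1+5=6) = 2
mc(13) = min(1+mc(12)=1+2=3, 1+mc(7)=1+1=2, 1+mc(6)=1+1=2) = 2
mc(14) = min(1+mc(13)=1+2=3, 1+mc(8)=1+2=3, 1+mc(7)=1+1=2) = 2
mc(15) = min(1+mc(14)=1+2=3, 1+mc(9)=1+3=4, 1+mc(8)=1+2=3) = 3
mc(16) = min(1+mc(15)=1+3=4, 1+mc(10)=1+4=5, 1+mc(9)=1+3=4) = 4
mc(17) = min(1+mc(16)=1+4=5, 1+mc(11)=1+5=6, 1+mc(10)=1+4=5) = 5
mc(18) = min(1+mc(17)=1+5=6, 1+mc(12)=1+2=3, 1+mc(11)=1+5=6) = 3
mc(19) = min(1+mc(18)=1+3=4, 1+mc(13)=1+2=3, 1+mc(12)=1+2=3) = 3

3


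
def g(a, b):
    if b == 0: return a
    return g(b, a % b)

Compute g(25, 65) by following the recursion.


g(25, 65) = g(65, 25)
g(65, 25) = g(25, 15)
g(25, 15) = g(15, 10)
g(15, 10) = g(10, 5)
g(10, 5) = g(5, 0)
g(5, 0) = 5  (base case)

5


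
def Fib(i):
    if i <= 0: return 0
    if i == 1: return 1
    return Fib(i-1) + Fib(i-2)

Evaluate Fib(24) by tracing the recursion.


Computing Fib(24) bottom-up:
Fib(0) = 0
Fib(1) = 1
Fib(2) = Fib(1) + Fib(0) = 1 + 0 = 1
Fib(3) = Fib(2) + Fib(1) = 1 + 1 = 2
Fib(4) = Fib(3) + Fib(2) = 2 + 1 = 3
Fib(5) = Fib(4) + Fib(3) = 3 + 2 = 5
Fib(6) = Fib(5) + Fib(4) = 5 + 3 = 8
Fib(7) = Fib(6) + Fib(5) = 8 + 5 = 13
Fib(8) = Fib(7) + Fib(6) = 13 + 8 = 21
Fib(9) = Fib(8) + Fib(7) = 21 + 13 = 34
Fib(10) = Fib(9) + Fib(8) = 34 + 21 = 55
Fib(11) = Fib(10) + Fib(9) = 55 + 34 = 89
Fib(12) = Fib(11) + Fib(10) = 89 + 55 = 144
Fib(13) = Fib(12) + Fib(11) = 144 + 89 = 233
Fib(14) = Fib(13) + Fib(12) = 233 + 144 = 377
Fib(15) = Fib(14) + Fib(13) = 377 + 233 = 610
Fib(16) = Fib(15) + Fib(14) = 610 + 377 = 987
Fib(17) = Fib(16) + Fib(15) = 987 + 610 = 1597
Fib(18) = Fib(17) + Fib(16) = 1597 + 987 = 2584
Fib(19) = Fib(18) + Fib(17) = 2584 + 1597 = 4181
Fib(20) = Fib(19) + Fib(18) = 4181 + 2584 = 6765
Fib(21) = Fib(20) + Fib(19) = 6765 + 4181 = 10946
Fib(22) = Fib(21) + Fib(20) = 10946 + 6765 = 17711
Fib(23) = Fib(22) + Fib(21) = 17711 + 10946 = 28657
Fib(24) = Fib(23) + Fib(22) = 28657 + 17711 = 46368

46368


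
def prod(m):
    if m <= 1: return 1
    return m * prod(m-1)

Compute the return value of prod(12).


prod(12)
= 12 * prod(11)
= 12 * 11 * prod(10)
= 12 * 11 * 10 * prod(9)
= 12 * 11 * 10 * 9 * prod(8)
= 12 * 11 * 10 * 9 * 8 * prod(7)
= 12 * 11 * 10 * 9 * 8 * 7 * prod(6)
= 12 * 11 * 10 * 9 * 8 * 7 * 6 * prod(5)
= 12 * 11 * 10 * 9 * 8 * 7 * 6 * 5 * prod(4)
= 12 * 11 * 10 * 9 * 8 * 7 * 6 * 5 * 4 * prod(3)
= 12 * 11 * 10 * 9 * 8 * 7 * 6 * 5 * 4 * 3 * prod(2)
= 12 * 11 * 10 * 9 * 8 * 7 * 6 * 5 * 4 * 3 * 2 * prod(1)
= 12 * 11 * 10 * 9 * 8 * 7 * 6 * 5 * 4 * 3 * 2 * 1
= 479001600

479001600


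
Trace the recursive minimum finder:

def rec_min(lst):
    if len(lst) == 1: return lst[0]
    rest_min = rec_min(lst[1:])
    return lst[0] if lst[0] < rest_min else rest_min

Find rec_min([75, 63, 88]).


rec_min([75, 63, 88]): compare 75 with rec_min([63, 88])
rec_min([63, 88]): compare 63 with rec_min([88])
rec_min([88]) = 88  (base case)
Compare 63 with 88 -> 63
Compare 75 with 63 -> 63

63


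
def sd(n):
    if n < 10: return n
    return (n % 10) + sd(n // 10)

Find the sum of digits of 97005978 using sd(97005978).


sd(97005978) = 8 + sd(9700597)
sd(9700597) = 7 + sd(970059)
sd(970059) = 9 + sd(97005)
sd(97005) = 5 + sd(9700)
sd(9700) = 0 + sd(970)
sd(970) = 0 + sd(97)
sd(97) = 7 + sd(9)
sd(9) = 9  (base case)
Total: 8 + 7 + 9 + 5 + 0 + 0 + 7 + 9 = 45

45


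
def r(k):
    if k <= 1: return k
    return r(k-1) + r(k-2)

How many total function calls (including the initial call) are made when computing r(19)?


Let C(n) = total calls for r(n)
C(0) = 1, C(1) = 1
C(2) = 1 + C(1) + C(0) = 1 + 1 + 1 = 3
C(3) = 1 + C(2) + C(1) = 1 + 3 + 1 = 5
C(4) = 1 + C(3) + C(2) = 1 + 5 + 3 = 9
C(5) = 1 + C(4) + C(3) = 1 + 9 + 5 = 15
C(6) = 1 + C(5) + C(4) = 1 + 15 + 9 = 25
C(7) = 1 + C(6) + C(5) = 1 + 25 + 15 = 41
C(8) = 1 + C(7) + C(6) = 1 + 41 + 25 = 67
C(9) = 1 + C(8) + C(7) = 1 + 67 + 41 = 109
C(10) = 1 + C(9) + C(8) = 1 + 109 + 67 = 177
C(11) = 1 + C(10) + C(9) = 1 + 177 + 109 = 287
C(12) = 1 + C(11) + C(10) = 1 + 287 + 177 = 465
C(13) = 1 + C(12) + C(11) = 1 + 465 + 287 = 753
C(14) = 1 + C(13) + C(12) = 1 + 753 + 465 = 1219
C(15) = 1 + C(14) + C(13) = 1 + 1219 + 753 = 1973
C(16) = 1 + C(15) + C(14) = 1 + 1973 + 1219 = 3193
C(17) = 1 + C(16) + C(15) = 1 + 3193 + 1973 = 5167
C(18) = 1 + C(17) + C(16) = 1 + 5167 + 3193 = 8361
C(19) = 1 + C(18) + C(17) = 1 + 8361 + 5167 = 13529

13529


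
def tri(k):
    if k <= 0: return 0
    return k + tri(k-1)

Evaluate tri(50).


tri(50)
= 50 + 49 + 48 + 47 + 46 + 45 + 44 + 43 + 42 + 41 + 40 + 39 + 38 + 37 + 36 + 35 + 34 + 33 + 32 + 31 + 30 + 29 + 28 + 27 + 26 + 25 + 24 + 23 + 22 + 21 + 20 + 19 + 18 + 17 + 16 + 15 + 14 + 13 + 12 + 11 + 10 + 9 + 8 + 7 + 6 + 5 + 4 + 3 + 2 + 1 + tri(0)
= 50 + 49 + 48 + 47 + 46 + 45 + 44 + 43 + 42 + 41 + 40 + 39 + 38 + 37 + 36 + 35 + 34 + 33 + 32 + 31 + 30 + 29 + 28 + 27 + 26 + 25 + 24 + 23 + 22 + 21 + 20 + 19 + 18 + 17 + 16 + 15 + 14 + 13 + 12 + 11 + 10 + 9 + 8 + 7 + 6 + 5 + 4 + 3 + 2 + 1 + 0
= 1275

1275


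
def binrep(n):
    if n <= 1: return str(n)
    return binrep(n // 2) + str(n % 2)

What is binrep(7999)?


binrep(7999) = binrep(3999) + '1'
binrep(3999) = binrep(1999) + '1'
binrep(1999) = binrep(999) + '1'
binrep(999) = binrep(499) + '1'
binrep(499) = binrep(249) + '1'
binrep(249) = binrep(124) + '1'
binrep(124) = binrep(62) + '0'
binrep(62) = binrep(31) + '0'
binrep(31) = binrep(15) + '1'
binrep(15) = binrep(7) + '1'
binrep(7) = binrep(3) + '1'
binrep(3) = binrep(1) + '1'
binrep(1) = '1'  (base case)
Concatenating: '1' + '1' + '1' + '1' + '1' + '0' + '0' + '1' + '1' + '1' + '1' + '1' + '1' = '1111100111111'

1111100111111


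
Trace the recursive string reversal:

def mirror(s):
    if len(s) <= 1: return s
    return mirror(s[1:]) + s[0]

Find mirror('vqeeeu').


mirror('vqeeeu') = mirror('qeeeu') + 'v'
mirror('qeeeu') = mirror('eeeu') + 'q'
mirror('eeeu') = mirror('eeu') + 'e'
mirror('eeu') = mirror('eu') + 'e'
mirror('eu') = mirror('u') + 'e'
mirror('u') = 'u'  (base case)
Concatenating: 'u' + 'e' + 'e' + 'e' + 'q' + 'v' = 'ueeeqv'

ueeeqv


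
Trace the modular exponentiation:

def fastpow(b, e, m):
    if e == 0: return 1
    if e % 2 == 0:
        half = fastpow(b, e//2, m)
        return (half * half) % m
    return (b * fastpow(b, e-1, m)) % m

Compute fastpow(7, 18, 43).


fastpow(7, 18, 43): e is even, compute fastpow(7, 9, 43)
  fastpow(7, 9, 43): e is odd, compute fastpow(7, 8, 43)
    fastpow(7, 8, 43): e is even, compute fastpow(7, 4, 43)
      fastpow(7, 4, 43): e is even, compute fastpow(7, 2, 43)
        fastpow(7, 2, 43): e is even, compute fastpow(7, 1, 43)
          fastpow(7, 1, 43): e is odd, compute fastpow(7, 0, 43)
          fastpow(7, 0, 43) = 1
          (7 * 1) % 43 = 7
        half=7, (7*7) % 43 = 6
      half=6, (6*6) % 43 = 36
    half=36, (36*36) % 43 = 6
  (7 * 6) % 43 = 42
half=42, (42*42) % 43 = 1

1


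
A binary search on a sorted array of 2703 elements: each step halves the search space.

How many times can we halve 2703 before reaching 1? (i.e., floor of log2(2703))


2703 / 2 = 1351
1351 / 2 = 675
675 / 2 = 337
337 / 2 = 168
168 / 2 = 84
84 / 2 = 42
42 / 2 = 21
21 / 2 = 10
10 / 2 = 5
5 / 2 = 2
2 / 2 = 1
Reached 1 after 11 halvings

11


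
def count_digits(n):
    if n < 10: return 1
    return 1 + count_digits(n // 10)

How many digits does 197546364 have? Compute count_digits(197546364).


count_digits(197546364) = 1 + count_digits(19754636)
count_digits(19754636) = 1 + count_digits(1975463)
count_digits(1975463) = 1 + count_digits(197546)
count_digits(197546) = 1 + count_digits(19754)
count_digits(19754) = 1 + count_digits(1975)
count_digits(1975) = 1 + count_digits(197)
count_digits(197) = 1 + count_digits(19)
count_digits(19) = 1 + count_digits(1)
count_digits(1) = 1  (base case: 1 < 10)
Unwinding: 1 + 1 + 1 + 1 + 1 + 1 + 1 + 1 + 1 = 9

9


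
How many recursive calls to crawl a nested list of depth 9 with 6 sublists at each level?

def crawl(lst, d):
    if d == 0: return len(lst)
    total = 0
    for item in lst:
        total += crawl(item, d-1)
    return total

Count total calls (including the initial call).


At depth 0 (root): 1 call
At depth 1: each of 1 parents calls crawl on 6 children = 6 calls
At depth 2: each of 6 parents calls crawl on 6 children = 36 calls
At depth 3: each of 36 parents calls crawl on 6 children = 216 calls
At depth 4: each of 216 parents calls crawl on 6 children = 1296 calls
At depth 5: each of 1296 parents calls crawl on 6 children = 7776 calls
At depth 6: each of 7776 parents calls crawl on 6 children = 46656 calls
At depth 7: each of 46656 parents calls crawl on 6 children = 279936 calls
At depth 8: each of 279936 parents calls crawl on 6 children = 1679616 calls
At depth 9: each of 1679616 parents calls crawl on 6 children = 10077696 calls
Total: 1 + 6 + 36 + 216 + 1296 + 7776 + 46656 + 279936 + 1679616 + 10077696 = 12093235

12093235


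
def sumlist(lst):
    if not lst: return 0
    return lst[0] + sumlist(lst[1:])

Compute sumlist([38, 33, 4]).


sumlist([38, 33, 4]) = 38 + sumlist([33, 4])
sumlist([33, 4]) = 33 + sumlist([4])
sumlist([4]) = 4 + sumlist([])
sumlist([]) = 0  (base case)
Total: 38 + 33 + 4 + 0 = 75

75


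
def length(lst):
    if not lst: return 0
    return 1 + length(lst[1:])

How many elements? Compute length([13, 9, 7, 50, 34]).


length([13, 9, 7, 50, 34]) = 1 + length([9, 7, 50, 34])
length([9, 7, 50, 34]) = 1 + length([7, 50, 34])
length([7, 50, 34]) = 1 + length([50, 34])
length([50, 34]) = 1 + length([34])
length([34]) = 1 + length([])
length([]) = 0  (base case)
Unwinding: 1 + 1 + 1 + 1 + 1 + 0 = 5

5


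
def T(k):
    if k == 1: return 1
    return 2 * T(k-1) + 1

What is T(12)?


T(12) = 2 * T(11) + 1
T(11) = 2 * T(10) + 1
T(10) = 2 * T(9) + 1
T(9) = 2 * T(8) + 1
T(8) = 2 * T(7) + 1
T(7) = 2 * T(6) + 1
T(6) = 2 * T(5) + 1
T(5) = 2 * T(4) + 1
T(4) = 2 * T(3) + 1
T(3) = 2 * T(2) + 1
T(2) = 2 * T(1) + 1
T(1) = 1  (base case)
T(2) = 2 * 1 + 1 = 3
T(3) = 2 * 3 + 1 = 7
T(4) = 2 * 7 + 1 = 15
T(5) = 2 * 15 + 1 = 31
T(6) = 2 * 31 + 1 = 63
T(7) = 2 * 63 + 1 = 127
T(8) = 2 * 127 + 1 = 255
T(9) = 2 * 255 + 1 = 511
T(10) = 2 * 511 + 1 = 1023
T(11) = 2 * 1023 + 1 = 2047
T(12) = 2 * 2047 + 1 = 4095

4095


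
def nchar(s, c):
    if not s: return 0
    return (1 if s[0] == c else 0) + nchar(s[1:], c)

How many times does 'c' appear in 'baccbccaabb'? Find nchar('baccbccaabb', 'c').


s[0]='b' != 'c' -> 0
s[0]='a' != 'c' -> 0
s[0]='c' == 'c' -> 1
s[0]='c' == 'c' -> 1
s[0]='b' != 'c' -> 0
s[0]='c' == 'c' -> 1
s[0]='c' == 'c' -> 1
s[0]='a' != 'c' -> 0
s[0]='a' != 'c' -> 0
s[0]='b' != 'c' -> 0
s[0]='b' != 'c' -> 0
Sum: 0 + 0 + 1 + 1 + 0 + 1 + 1 + 0 + 0 + 0 + 0 = 4

4


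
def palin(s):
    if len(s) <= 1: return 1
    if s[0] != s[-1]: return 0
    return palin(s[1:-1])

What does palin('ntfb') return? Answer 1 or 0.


palin('ntfb'): s[0]='n' != s[-1]='b' -> return 0
Result: 0 (not a palindrome)

0


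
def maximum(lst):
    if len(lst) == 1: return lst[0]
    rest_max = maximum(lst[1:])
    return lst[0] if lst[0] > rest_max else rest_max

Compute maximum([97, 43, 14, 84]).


maximum([97, 43, 14, 84]): compare 97 with maximum([43, 14, 84])
maximum([43, 14, 84]): compare 43 with maximum([14, 84])
maximum([14, 84]): compare 14 with maximum([84])
maximum([84]) = 84  (base case)
Compare 14 with 84 -> 84
Compare 43 with 84 -> 84
Compare 97 with 84 -> 97

97


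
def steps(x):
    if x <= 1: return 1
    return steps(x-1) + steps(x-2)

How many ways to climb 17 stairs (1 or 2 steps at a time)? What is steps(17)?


Building up from base cases:
steps(0) = 1
steps(1) = 1
steps(2) = steps(1) + steps(0) = 1 + 1 = 2
steps(3) = steps(2) + steps(1) = 2 + 1 = 3
steps(4) = steps(3) + steps(2) = 3 + 2 = 5
steps(5) = steps(4) + steps(3) = 5 + 3 = 8
steps(6) = steps(5) + steps(4) = 8 + 5 = 13
steps(7) = steps(6) + steps(5) = 13 + 8 = 21
steps(8) = steps(7) + steps(6) = 21 + 13 = 34
steps(9) = steps(8) + steps(7) = 34 + 21 = 55
steps(10) = steps(9) + steps(8) = 55 + 34 = 89
steps(11) = steps(10) + steps(9) = 89 + 55 = 144
steps(12) = steps(11) + steps(10) = 144 + 89 = 233
steps(13) = steps(12) + steps(11) = 233 + 144 = 377
steps(14) = steps(13) + steps(12) = 377 + 233 = 610
steps(15) = steps(14) + steps(13) = 610 + 377 = 987
steps(16) = steps(15) + steps(14) = 987 + 610 = 1597
steps(17) = steps(16) + steps(15) = 1597 + 987 = 2584

2584


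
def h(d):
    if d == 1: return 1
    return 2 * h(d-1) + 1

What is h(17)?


h(17) = 2 * h(16) + 1
h(16) = 2 * h(15) + 1
h(15) = 2 * h(14) + 1
h(14) = 2 * h(13) + 1
h(13) = 2 * h(12) + 1
h(12) = 2 * h(11) + 1
h(11) = 2 * h(10) + 1
h(10) = 2 * h(9) + 1
h(9) = 2 * h(8) + 1
h(8) = 2 * h(7) + 1
h(7) = 2 * h(6) + 1
h(6) = 2 * h(5) + 1
h(5) = 2 * h(4) + 1
h(4) = 2 * h(3) + 1
h(3) = 2 * h(2) + 1
h(2) = 2 * h(1) + 1
h(1) = 1  (base case)
h(2) = 2 * 1 + 1 = 3
h(3) = 2 * 3 + 1 = 7
h(4) = 2 * 7 + 1 = 15
h(5) = 2 * 15 + 1 = 31
h(6) = 2 * 31 + 1 = 63
h(7) = 2 * 63 + 1 = 127
h(8) = 2 * 127 + 1 = 255
h(9) = 2 * 255 + 1 = 511
h(10) = 2 * 511 + 1 = 1023
h(11) = 2 * 1023 + 1 = 2047
h(12) = 2 * 2047 + 1 = 4095
h(13) = 2 * 4095 + 1 = 8191
h(14) = 2 * 8191 + 1 = 16383
h(15) = 2 * 16383 + 1 = 32767
h(16) = 2 * 32767 + 1 = 65535
h(17) = 2 * 65535 + 1 = 131071

131071


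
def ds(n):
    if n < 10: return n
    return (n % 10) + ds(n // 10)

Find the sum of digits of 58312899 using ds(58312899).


ds(58312899) = 9 + ds(5831289)
ds(5831289) = 9 + ds(583128)
ds(583128) = 8 + ds(58312)
ds(58312) = 2 + ds(5831)
ds(5831) = 1 + ds(583)
ds(583) = 3 + ds(58)
ds(58) = 8 + ds(5)
ds(5) = 5  (base case)
Total: 9 + 9 + 8 + 2 + 1 + 3 + 8 + 5 = 45

45


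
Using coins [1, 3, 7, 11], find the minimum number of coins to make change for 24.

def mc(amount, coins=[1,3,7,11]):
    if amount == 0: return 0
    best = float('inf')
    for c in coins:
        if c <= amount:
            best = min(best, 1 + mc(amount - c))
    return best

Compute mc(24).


Building up with DP:
mc(0) = 0
mc(1) = min(1+mc(0)=1+0=1) = 1
mc(2) = min(1+mc(1)=1+1=2) = 2
mc(3) = min(1+mc(2)=1+2=3, 1+mc(0)=1+0=1) = 1
mc(4) = min(1+mc(3)=1+1=2, 1+mc(1)=1+1=2) = 2
mc(5) = min(1+mc(4)=1+2=3, 1+mc(2)=1+2=3) = 3
mc(6) = min(1+mc(5)=1+3=4, 1+mc(3)=1+1=2) = 2
mc(7) = min(1+mc(6)=1+2=3, 1+mc(4)=1+2=3, 1+mc(0)=1+0=1) = 1
mc(8) = min(1+mc(7)=1+1=2, 1+mc(5)=1+3=4, 1+mc(1)=1+1=2) = 2
mc(9) = min(1+mc(8)=1+2=3, 1+mc(6)=1+2=3, 1+mc(2)=1+2=3) = 3
mc(10) = min(1+mc(9)=1+3=4, 1+mc(7)=1+1=2, 1+mc(3)=1+1=2) = 2
mc(11) = min(1+mc(10)=1+2=3, 1+mc(8)=1+2=3, 1+mc(4)=1+2=3, 1+mc(0)=1+0=1) = 1
mc(12) = min(1+mc(11)=1+1=2, 1+mc(9)=1+3=4, 1+mc(5)=1+3=4, 1+mc(1)=1+1=2) = 2
mc(13) = min(1+mc(12)=1+2=3, 1+mc(10)=1+2=3, 1+mc(6)=1+2=3, 1+mc(2)=1+2=3) = 3
mc(14) = min(1+mc(13)=1+3=4, 1+mc(11)=1+1=2, 1+mc(7)=1+1=2, 1+mc(3)=1+1=2) = 2
mc(15) = min(1+mc(14)=1+2=3, 1+mc(12)=1+2=3, 1+mc(8)=1+2=3, 1+mc(4)=1+2=3) = 3
mc(16) = min(1+mc(15)=1+3=4, 1+mc(13)=1+3=4, 1+mc(9)=1+3=4, 1+mc(5)=1+3=4) = 4
mc(17) = min(1+mc(16)=1+4=5, 1+mc(14)=1+2=3, 1+mc(10)=1+2=3, 1+mc(6)=1+2=3) = 3
mc(18) = min(1+mc(17)=1+3=4, 1+mc(15)=1+3=4, 1+mc(11)=1+1=2, 1+mc(7)=1+1=2) = 2
mc(19) = min(1+mc(18)=1+2=3, 1+mc(16)=1+4=5, 1+mc(12)=1+2=3, 1+mc(8)=1+2=3) = 3
mc(20) = min(1+mc(19)=1+3=4, 1+mc(17)=1+3=4, 1+mc(13)=1+3=4, 1+mc(9)=1+3=4) = 4
mc(21) = min(1+mc(20)=1+4=5, 1+mc(18)=1+2=3, 1+mc(14)=1+2=3, 1+mc(10)=1+2=3) = 3
mc(22) = min(1+mc(21)=1+3=4, 1+mc(19)=1+3=4, 1+mc(15)=1+3=4, 1+mc(11)=1+1=2) = 2
mc(23) = min(1+mc(22)=1+2=3, 1+mc(20)=1+4=5, 1+mc(16)=1+4=5, 1+mc(12)=1+2=3) = 3
mc(24) = min(1+mc(23)=1+3=4, 1+mc(21)=1+3=4, 1+mc(17)=1+3=4, 1+mc(13)=1+3=4) = 4

4


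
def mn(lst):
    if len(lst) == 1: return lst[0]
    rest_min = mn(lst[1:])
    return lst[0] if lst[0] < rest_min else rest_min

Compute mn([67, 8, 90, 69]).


mn([67, 8, 90, 69]): compare 67 with mn([8, 90, 69])
mn([8, 90, 69]): compare 8 with mn([90, 69])
mn([90, 69]): compare 90 with mn([69])
mn([69]) = 69  (base case)
Compare 90 with 69 -> 69
Compare 8 with 69 -> 8
Compare 67 with 8 -> 8

8


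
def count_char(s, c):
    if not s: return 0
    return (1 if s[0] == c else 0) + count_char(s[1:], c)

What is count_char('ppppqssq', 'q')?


s[0]='p' != 'q' -> 0
s[0]='p' != 'q' -> 0
s[0]='p' != 'q' -> 0
s[0]='p' != 'q' -> 0
s[0]='q' == 'q' -> 1
s[0]='s' != 'q' -> 0
s[0]='s' != 'q' -> 0
s[0]='q' == 'q' -> 1
Sum: 0 + 0 + 0 + 0 + 1 + 0 + 0 + 1 = 2

2


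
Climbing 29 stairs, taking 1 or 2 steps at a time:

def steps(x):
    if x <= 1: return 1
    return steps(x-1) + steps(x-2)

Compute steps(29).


Building up from base cases:
steps(0) = 1
steps(1) = 1
steps(2) = steps(1) + steps(0) = 1 + 1 = 2
steps(3) = steps(2) + steps(1) = 2 + 1 = 3
steps(4) = steps(3) + steps(2) = 3 + 2 = 5
steps(5) = steps(4) + steps(3) = 5 + 3 = 8
steps(6) = steps(5) + steps(4) = 8 + 5 = 13
steps(7) = steps(6) + steps(5) = 13 + 8 = 21
steps(8) = steps(7) + steps(6) = 21 + 13 = 34
steps(9) = steps(8) + steps(7) = 34 + 21 = 55
steps(10) = steps(9) + steps(8) = 55 + 34 = 89
steps(11) = steps(10) + steps(9) = 89 + 55 = 144
steps(12) = steps(11) + steps(10) = 144 + 89 = 233
steps(13) = steps(12) + steps(11) = 233 + 144 = 377
steps(14) = steps(13) + steps(12) = 377 + 233 = 610
steps(15) = steps(14) + steps(13) = 610 + 377 = 987
steps(16) = steps(15) + steps(14) = 987 + 610 = 1597
steps(17) = steps(16) + steps(15) = 1597 + 987 = 2584
steps(18) = steps(17) + steps(16) = 2584 + 1597 = 4181
steps(19) = steps(18) + steps(17) = 4181 + 2584 = 6765
steps(20) = steps(19) + steps(18) = 6765 + 4181 = 10946
steps(21) = steps(20) + steps(19) = 10946 + 6765 = 17711
steps(22) = steps(21) + steps(20) = 17711 + 10946 = 28657
steps(23) = steps(22) + steps(21) = 28657 + 17711 = 46368
steps(24) = steps(23) + steps(22) = 46368 + 28657 = 75025
steps(25) = steps(24) + steps(23) = 75025 + 46368 = 121393
steps(26) = steps(25) + steps(24) = 121393 + 75025 = 196418
steps(27) = steps(26) + steps(25) = 196418 + 121393 = 317811
steps(28) = steps(27) + steps(26) = 317811 + 196418 = 514229
steps(29) = steps(28) + steps(27) = 514229 + 317811 = 832040

832040


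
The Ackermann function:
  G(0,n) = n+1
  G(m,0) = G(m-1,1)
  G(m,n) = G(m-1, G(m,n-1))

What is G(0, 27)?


G(0, 27) = 28
Result: G(0, 27) = 28

28


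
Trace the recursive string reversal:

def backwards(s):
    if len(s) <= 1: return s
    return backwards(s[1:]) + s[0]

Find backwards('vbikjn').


backwards('vbikjn') = backwards('bikjn') + 'v'
backwards('bikjn') = backwards('ikjn') + 'b'
backwards('ikjn') = backwards('kjn') + 'i'
backwards('kjn') = backwards('jn') + 'k'
backwards('jn') = backwards('n') + 'j'
backwards('n') = 'n'  (base case)
Concatenating: 'n' + 'j' + 'k' + 'i' + 'b' + 'v' = 'njkibv'

njkibv


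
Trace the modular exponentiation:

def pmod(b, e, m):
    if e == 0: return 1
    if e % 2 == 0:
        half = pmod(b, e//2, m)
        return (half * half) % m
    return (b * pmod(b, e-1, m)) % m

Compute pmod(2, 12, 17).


pmod(2, 12, 17): e is even, compute pmod(2, 6, 17)
  pmod(2, 6, 17): e is even, compute pmod(2, 3, 17)
    pmod(2, 3, 17): e is odd, compute pmod(2, 2, 17)
      pmod(2, 2, 17): e is even, compute pmod(2, 1, 17)
        pmod(2, 1, 17): e is odd, compute pmod(2, 0, 17)
          pmod(2, 0, 17) = 1
        (2 * 1) % 17 = 2
      half=2, (2*2) % 17 = 4
    (2 * 4) % 17 = 8
  half=8, (8*8) % 17 = 13
half=13, (13*13) % 17 = 16

16


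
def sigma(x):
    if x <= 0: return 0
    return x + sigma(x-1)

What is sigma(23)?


sigma(23)
= 23 + 22 + 21 + 20 + 19 + 18 + 17 + 16 + 15 + 14 + 13 + 12 + 11 + 10 + 9 + 8 + 7 + 6 + 5 + 4 + 3 + 2 + 1 + sigma(0)
= 23 + 22 + 21 + 20 + 19 + 18 + 17 + 16 + 15 + 14 + 13 + 12 + 11 + 10 + 9 + 8 + 7 + 6 + 5 + 4 + 3 + 2 + 1 + 0
= 276

276


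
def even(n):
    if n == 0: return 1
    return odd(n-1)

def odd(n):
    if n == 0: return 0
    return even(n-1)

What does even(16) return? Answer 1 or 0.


even(16) = odd(15)
odd(15) = even(14)
even(14) = odd(13)
odd(13) = even(12)
even(12) = odd(11)
odd(11) = even(10)
even(10) = odd(9)
odd(9) = even(8)
even(8) = odd(7)
odd(7) = even(6)
even(6) = odd(5)
odd(5) = even(4)
even(4) = odd(3)
odd(3) = even(2)
even(2) = odd(1)
odd(1) = even(0)
even(0) = 1  (base case)
Result: 1

1


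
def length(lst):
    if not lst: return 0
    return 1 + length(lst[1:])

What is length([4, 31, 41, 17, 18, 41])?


length([4, 31, 41, 17, 18, 41]) = 1 + length([31, 41, 17, 18, 41])
length([31, 41, 17, 18, 41]) = 1 + length([41, 17, 18, 41])
length([41, 17, 18, 41]) = 1 + length([17, 18, 41])
length([17, 18, 41]) = 1 + length([18, 41])
length([18, 41]) = 1 + length([41])
length([41]) = 1 + length([])
length([]) = 0  (base case)
Unwinding: 1 + 1 + 1 + 1 + 1 + 1 + 0 = 6

6


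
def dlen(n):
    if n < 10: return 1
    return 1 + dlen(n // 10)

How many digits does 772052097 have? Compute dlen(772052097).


dlen(772052097) = 1 + dlen(77205209)
dlen(77205209) = 1 + dlen(7720520)
dlen(7720520) = 1 + dlen(772052)
dlen(772052) = 1 + dlen(77205)
dlen(77205) = 1 + dlen(7720)
dlen(7720) = 1 + dlen(772)
dlen(772) = 1 + dlen(77)
dlen(77) = 1 + dlen(7)
dlen(7) = 1  (base case: 7 < 10)
Unwinding: 1 + 1 + 1 + 1 + 1 + 1 + 1 + 1 + 1 = 9

9


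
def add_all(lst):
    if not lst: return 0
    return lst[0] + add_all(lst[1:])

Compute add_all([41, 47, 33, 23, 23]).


add_all([41, 47, 33, 23, 23]) = 41 + add_all([47, 33, 23, 23])
add_all([47, 33, 23, 23]) = 47 + add_all([33, 23, 23])
add_all([33, 23, 23]) = 33 + add_all([23, 23])
add_all([23, 23]) = 23 + add_all([23])
add_all([23]) = 23 + add_all([])
add_all([]) = 0  (base case)
Total: 41 + 47 + 33 + 23 + 23 + 0 = 167

167


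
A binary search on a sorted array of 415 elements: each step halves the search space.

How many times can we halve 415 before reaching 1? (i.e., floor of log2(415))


415 / 2 = 207
207 / 2 = 103
103 / 2 = 51
51 / 2 = 25
25 / 2 = 12
12 / 2 = 6
6 / 2 = 3
3 / 2 = 1
Reached 1 after 8 halvings

8


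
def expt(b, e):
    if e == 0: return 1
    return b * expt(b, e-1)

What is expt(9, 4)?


expt(9, 4)
= 9 * expt(9, 3)
= 9 * 9 * expt(9, 2)
= 9 * 9 * 9 * expt(9, 1)
= 9 * 9 * 9 * 9 * expt(9, 0)
= 9 * 9 * 9 * 9 * 1
= 6561

6561


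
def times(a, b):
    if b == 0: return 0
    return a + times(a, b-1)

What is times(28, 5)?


times(28, 5) = 28 + times(28, 4)
times(28, 4) = 28 + times(28, 3)
times(28, 3) = 28 + times(28, 2)
times(28, 2) = 28 + times(28, 1)
times(28, 1) = 28 + times(28, 0)
times(28, 0) = 0  (base case)
Total: 28 + 28 + 28 + 28 + 28 + 0 = 140

140


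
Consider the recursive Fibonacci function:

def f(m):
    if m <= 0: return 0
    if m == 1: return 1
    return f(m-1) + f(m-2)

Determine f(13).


Computing f(13) bottom-up:
f(0) = 0
f(1) = 1
f(2) = f(1) + f(0) = 1 + 0 = 1
f(3) = f(2) + f(1) = 1 + 1 = 2
f(4) = f(3) + f(2) = 2 + 1 = 3
f(5) = f(4) + f(3) = 3 + 2 = 5
f(6) = f(5) + f(4) = 5 + 3 = 8
f(7) = f(6) + f(5) = 8 + 5 = 13
f(8) = f(7) + f(6) = 13 + 8 = 21
f(9) = f(8) + f(7) = 21 + 13 = 34
f(10) = f(9) + f(8) = 34 + 21 = 55
f(11) = f(10) + f(9) = 55 + 34 = 89
f(12) = f(11) + f(10) = 89 + 55 = 144
f(13) = f(12) + f(11) = 144 + 89 = 233

233


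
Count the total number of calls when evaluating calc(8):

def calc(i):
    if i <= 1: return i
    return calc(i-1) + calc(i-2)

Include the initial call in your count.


Let C(n) = total calls for calc(n)
C(0) = 1, C(1) = 1
C(2) = 1 + C(1) + C(0) = 1 + 1 + 1 = 3
C(3) = 1 + C(2) + C(1) = 1 + 3 + 1 = 5
C(4) = 1 + C(3) + C(2) = 1 + 5 + 3 = 9
C(5) = 1 + C(4) + C(3) = 1 + 9 + 5 = 15
C(6) = 1 + C(5) + C(4) = 1 + 15 + 9 = 25
C(7) = 1 + C(6) + C(5) = 1 + 25 + 15 = 41
C(8) = 1 + C(7) + C(6) = 1 + 41 + 25 = 67

67


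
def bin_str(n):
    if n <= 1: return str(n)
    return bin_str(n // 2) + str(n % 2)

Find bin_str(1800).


bin_str(1800) = bin_str(900) + '0'
bin_str(900) = bin_str(450) + '0'
bin_str(450) = bin_str(225) + '0'
bin_str(225) = bin_str(112) + '1'
bin_str(112) = bin_str(56) + '0'
bin_str(56) = bin_str(28) + '0'
bin_str(28) = bin_str(14) + '0'
bin_str(14) = bin_str(7) + '0'
bin_str(7) = bin_str(3) + '1'
bin_str(3) = bin_str(1) + '1'
bin_str(1) = '1'  (base case)
Concatenating: '1' + '1' + '1' + '0' + '0' + '0' + '0' + '1' + '0' + '0' + '0' = '11100001000'

11100001000


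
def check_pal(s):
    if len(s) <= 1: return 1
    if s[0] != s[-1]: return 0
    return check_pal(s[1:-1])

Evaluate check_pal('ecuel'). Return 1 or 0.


check_pal('ecuel'): s[0]='e' != s[-1]='l' -> return 0
Result: 0 (not a palindrome)

0


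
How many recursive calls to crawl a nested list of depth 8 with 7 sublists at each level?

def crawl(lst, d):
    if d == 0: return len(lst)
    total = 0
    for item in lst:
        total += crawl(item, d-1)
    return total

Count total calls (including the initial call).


At depth 0 (root): 1 call
At depth 1: each of 1 parents calls crawl on 7 children = 7 calls
At depth 2: each of 7 parents calls crawl on 7 children = 49 calls
At depth 3: each of 49 parents calls crawl on 7 children = 343 calls
At depth 4: each of 343 parents calls crawl on 7 children = 2401 calls
At depth 5: each of 2401 parents calls crawl on 7 children = 16807 calls
At depth 6: each of 16807 parents calls crawl on 7 children = 117649 calls
At depth 7: each of 117649 parents calls crawl on 7 children = 823543 calls
At depth 8: each of 823543 parents calls crawl on 7 children = 5764801 calls
Total: 1 + 7 + 49 + 343 + 2401 + 16807 + 117649 + 823543 + 5764801 = 6725601

6725601


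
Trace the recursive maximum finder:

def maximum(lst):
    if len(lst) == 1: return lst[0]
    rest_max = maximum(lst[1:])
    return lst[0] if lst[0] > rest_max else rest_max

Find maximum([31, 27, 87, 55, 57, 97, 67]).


maximum([31, 27, 87, 55, 57, 97, 67]): compare 31 with maximum([27, 87, 55, 57, 97, 67])
maximum([27, 87, 55, 57, 97, 67]): compare 27 with maximum([87, 55, 57, 97, 67])
maximum([87, 55, 57, 97, 67]): compare 87 with maximum([55, 57, 97, 67])
maximum([55, 57, 97, 67]): compare 55 with maximum([57, 97, 67])
maximum([57, 97, 67]): compare 57 with maximum([97, 67])
maximum([97, 67]): compare 97 with maximum([67])
maximum([67]) = 67  (base case)
Compare 97 with 67 -> 97
Compare 57 with 97 -> 97
Compare 55 with 97 -> 97
Compare 87 with 97 -> 97
Compare 27 with 97 -> 97
Compare 31 with 97 -> 97

97


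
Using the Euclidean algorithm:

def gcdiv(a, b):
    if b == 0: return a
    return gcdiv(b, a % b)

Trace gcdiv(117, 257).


gcdiv(117, 257) = gcdiv(257, 117)
gcdiv(257, 117) = gcdiv(117, 23)
gcdiv(117, 23) = gcdiv(23, 2)
gcdiv(23, 2) = gcdiv(2, 1)
gcdiv(2, 1) = gcdiv(1, 0)
gcdiv(1, 0) = 1  (base case)

1


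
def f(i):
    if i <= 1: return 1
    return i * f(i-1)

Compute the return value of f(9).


f(9)
= 9 * f(8)
= 9 * 8 * f(7)
= 9 * 8 * 7 * f(6)
= 9 * 8 * 7 * 6 * f(5)
= 9 * 8 * 7 * 6 * 5 * f(4)
= 9 * 8 * 7 * 6 * 5 * 4 * f(3)
= 9 * 8 * 7 * 6 * 5 * 4 * 3 * f(2)
= 9 * 8 * 7 * 6 * 5 * 4 * 3 * 2 * f(1)
= 9 * 8 * 7 * 6 * 5 * 4 * 3 * 2 * 1
= 362880

362880


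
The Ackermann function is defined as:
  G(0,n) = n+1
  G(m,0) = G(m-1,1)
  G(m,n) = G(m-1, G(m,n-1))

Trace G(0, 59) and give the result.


G(0, 59) = 60
Result: G(0, 59) = 60

60


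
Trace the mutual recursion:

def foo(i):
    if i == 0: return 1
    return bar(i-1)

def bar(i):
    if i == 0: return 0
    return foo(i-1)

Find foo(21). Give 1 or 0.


foo(21) = bar(20)
bar(20) = foo(19)
foo(19) = bar(18)
bar(18) = foo(17)
foo(17) = bar(16)
bar(16) = foo(15)
foo(15) = bar(14)
bar(14) = foo(13)
foo(13) = bar(12)
bar(12) = foo(11)
foo(11) = bar(10)
bar(10) = foo(9)
foo(9) = bar(8)
bar(8) = foo(7)
foo(7) = bar(6)
bar(6) = foo(5)
foo(5) = bar(4)
bar(4) = foo(3)
foo(3) = bar(2)
bar(2) = foo(1)
foo(1) = bar(0)
bar(0) = 0  (base case)
Result: 0

0


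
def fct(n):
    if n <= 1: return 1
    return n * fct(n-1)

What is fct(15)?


fct(15)
= 15 * fct(14)
= 15 * 14 * fct(13)
= 15 * 14 * 13 * fct(12)
= 15 * 14 * 13 * 12 * fct(11)
= 15 * 14 * 13 * 12 * 11 * fct(10)
= 15 * 14 * 13 * 12 * 11 * 10 * fct(9)
= 15 * 14 * 13 * 12 * 11 * 10 * 9 * fct(8)
= 15 * 14 * 13 * 12 * 11 * 10 * 9 * 8 * fct(7)
= 15 * 14 * 13 * 12 * 11 * 10 * 9 * 8 * 7 * fct(6)
= 15 * 14 * 13 * 12 * 11 * 10 * 9 * 8 * 7 * 6 * fct(5)
= 15 * 14 * 13 * 12 * 11 * 10 * 9 * 8 * 7 * 6 * 5 * fct(4)
= 15 * 14 * 13 * 12 * 11 * 10 * 9 * 8 * 7 * 6 * 5 * 4 * fct(3)
= 15 * 14 * 13 * 12 * 11 * 10 * 9 * 8 * 7 * 6 * 5 * 4 * 3 * fct(2)
= 15 * 14 * 13 * 12 * 11 * 10 * 9 * 8 * 7 * 6 * 5 * 4 * 3 * 2 * fct(1)
= 15 * 14 * 13 * 12 * 11 * 10 * 9 * 8 * 7 * 6 * 5 * 4 * 3 * 2 * 1
= 1307674368000

1307674368000


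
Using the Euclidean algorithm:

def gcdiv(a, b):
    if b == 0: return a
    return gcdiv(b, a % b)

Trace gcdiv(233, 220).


gcdiv(233, 220) = gcdiv(220, 13)
gcdiv(220, 13) = gcdiv(13, 12)
gcdiv(13, 12) = gcdiv(12, 1)
gcdiv(12, 1) = gcdiv(1, 0)
gcdiv(1, 0) = 1  (base case)

1
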